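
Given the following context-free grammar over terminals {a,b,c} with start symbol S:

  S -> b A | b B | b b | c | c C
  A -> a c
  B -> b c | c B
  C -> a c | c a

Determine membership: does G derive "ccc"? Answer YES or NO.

Convert to CNF:
  S -> T1 C | T2 A | T2 B | T2 T2 | c
  A -> T0 T1
  B -> T1 B | T2 T1
  C -> T0 T1 | T1 T0
  T0 -> a
  T1 -> c
  T2 -> b

CYK fill:
  cell(0,0) c: {S,T1}  orig:{S}
  cell(1,1) c: {S,T1}  orig:{S}
  cell(2,2) c: {S,T1}  orig:{S}
  cell(0,1) cc: ∅
  cell(1,2) cc: ∅
  cell(0,2) ccc: ∅

S ∉ T[0,2] ⇒ NO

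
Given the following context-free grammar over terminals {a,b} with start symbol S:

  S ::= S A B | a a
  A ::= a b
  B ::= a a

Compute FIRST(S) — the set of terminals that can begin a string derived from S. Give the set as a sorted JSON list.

FIRST iteration:
pass 1:
  A via A→a b: +{a}
  B via B→a a: +{a}
  S via S→a a: +{a}
  S: {a}  A: {a}  B: {a}
pass 2: — fixpoint
  S: {a}  A: {a}  B: {a}

FIRST(S) = ["a"]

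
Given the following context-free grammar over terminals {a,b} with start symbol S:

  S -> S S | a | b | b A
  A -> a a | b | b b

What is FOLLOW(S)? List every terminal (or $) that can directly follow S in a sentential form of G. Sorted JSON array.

Compute FIRST by fixpoint:
round 1:
  A via A→a a: +{a}
  A via A→b: +{b}
  S via S→a: +{a}
  S via S→b: +{b}
  FIRST[S]={a,b}  FIRST[A]={a,b}
round 2: — fixpoint
  FIRST[S]={a,b}  FIRST[A]={a,b}

FOLLOW sets:
seed FOLLOW(S) with $
pass 1:
  S→S S: FOLLOW(S) ⊇ FIRST(S) = {a,b}; new: +{a,b}
  S→b A: FOLLOW(A) ⊇ FOLLOW(S) ⊇ {$,a,b}; new: +{$,a,b}
  S: {$,a,b}  A: {$,a,b}
pass 2: (stable)
  S: {$,a,b}  A: {$,a,b}

FOLLOW(S) = ["$", "a", "b"]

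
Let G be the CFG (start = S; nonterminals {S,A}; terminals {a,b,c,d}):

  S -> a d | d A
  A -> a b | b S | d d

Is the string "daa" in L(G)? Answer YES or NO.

CNF form of G:
  S -> T0 T2 | T2 A
  A -> T0 T1 | T1 S | T2 T2
  T0 -> a
  T1 -> b
  T2 -> d

CYK fill:
  cell(0,0) d: {T2}  orig:{}
  cell(1,1) a: {T0}  orig:{}
  cell(2,2) a: {T0}  orig:{}
  cell(0,1) da: ∅
  cell(1,2) aa: ∅
  cell(0,2) daa: ∅

S ∉ T[0,2] ⇒ NO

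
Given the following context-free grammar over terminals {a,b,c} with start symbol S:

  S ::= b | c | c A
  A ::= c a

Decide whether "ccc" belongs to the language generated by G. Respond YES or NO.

CNF form of G:
  S -> T0 A | b | c
  A -> T0 T1
  T0 -> c
  T1 -> a

CYK fill:
  [0..0]={S,T0}  "c"  orig:{S}
  [1..1]={S,T0}  "c"  orig:{S}
  [2..2]={S,T0}  "c"  orig:{S}
  [0..1]=∅  "cc"
  [1..2]=∅  "cc"
  [0..2]=∅  "ccc"

S ∉ T[0,2] ⇒ NO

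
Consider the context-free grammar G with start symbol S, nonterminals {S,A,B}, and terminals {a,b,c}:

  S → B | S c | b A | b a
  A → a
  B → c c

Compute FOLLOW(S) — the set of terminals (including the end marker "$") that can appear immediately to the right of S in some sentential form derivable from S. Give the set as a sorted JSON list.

Compute FIRST by fixpoint:
round 1:
  A via A→a: +{a}
  B via B→c c: +{c}
  S via S→B: +{c}
  S via S→b A: +{b}
  S: {b,c}  A: {a}  B: {c}
round 2: done
  S: {b,c}  A: {a}  B: {c}

FOLLOW sets:
initialize: $ ∈ FOLLOW(S)
pass 1:
  S→B: FOLLOW(B) ⊇ FOLLOW(S) ⊇ {$}; new: +{$}
  S→S c: FOLLOW(S) ⊇ FIRST(c) = {c}; new: +{c}
  S→b A: FOLLOW(A) ⊇ FOLLOW(S) ⊇ {$,c}; new: +{$,c}
  FOLLOW[S]={$,c}  FOLLOW[A]={$,c}  FOLLOW[B]={$}
pass 2:
  S→B: FOLLOW(B) ⊇ FOLLOW(S) ⊇ {$,c}; new: +{c}
  FOLLOW[S]={$,c}  FOLLOW[A]={$,c}  FOLLOW[B]={$,c}
pass 3: (no change)
  FOLLOW[S]={$,c}  FOLLOW[A]={$,c}  FOLLOW[B]={$,c}

FOLLOW(S) = ["$", "c"]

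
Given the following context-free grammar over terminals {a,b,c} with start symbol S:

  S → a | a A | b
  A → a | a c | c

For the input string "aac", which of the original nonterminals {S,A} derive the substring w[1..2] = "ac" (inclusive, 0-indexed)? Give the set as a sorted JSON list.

CNF form of G:
  S -> T0 A | a | b
  A -> T0 T1 | a | c
  T0 -> a
  T1 -> c

CYK table (by increasing span), restricted to cells inside w[1..2]:
  [1..1]={A,S,T0}  "a"  orig:{A,S}
  [2..2]={A,T1}  "c"  orig:{A}
  [1..2]={A,S}  "ac"

Original NTs in T[1,2] deriving "ac": ["A", "S"]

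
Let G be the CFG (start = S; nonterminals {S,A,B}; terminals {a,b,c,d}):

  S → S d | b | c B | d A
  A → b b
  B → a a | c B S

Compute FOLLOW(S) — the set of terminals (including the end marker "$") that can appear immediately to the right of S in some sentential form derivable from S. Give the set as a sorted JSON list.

FIRST iteration:
round 1:
  A via A→b b: +{b}
  B via B→a a: +{a}
  B via B→c B S: +{c}
  S via S→b: +{b}
  S via S→c B: +{c}
  S via S→d A: +{d}
  FIRST[S]={b,c,d}  FIRST[A]={b}  FIRST[B]={a,c}
round 2: (stable)
  FIRST[S]={b,c,d}  FIRST[A]={b}  FIRST[B]={a,c}

Compute FOLLOW by fixpoint:
FOLLOW(S) := {$}
iter 1:
  B→c B S: FOLLOW(B) ⊇ FIRST(S) = {b,c,d}; new: +{b,c,d}
  B→c B S: FOLLOW(S) ⊇ FOLLOW(B) ⊇ {b,c,d}; new: +{b,c,d}
  S→c B: FOLLOW(B) ⊇ FOLLOW(S) ⊇ {$,b,c,d}; new: +{$}
  S→d A: FOLLOW(A) ⊇ FOLLOW(S) ⊇ {$,b,c,d}; new: +{$,b,c,d}
  FOLLOW(S)={$,b,c,d}  FOLLOW(A)={$,b,c,d}  FOLLOW(B)={$,b,c,d}
iter 2: done
  FOLLOW(S)={$,b,c,d}  FOLLOW(A)={$,b,c,d}  FOLLOW(B)={$,b,c,d}

FOLLOW(S) = ["$", "b", "c", "d"]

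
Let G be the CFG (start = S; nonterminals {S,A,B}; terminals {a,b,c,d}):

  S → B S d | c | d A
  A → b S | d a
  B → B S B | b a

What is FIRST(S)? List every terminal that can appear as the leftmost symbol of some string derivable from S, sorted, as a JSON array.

Compute FIRST by fixpoint:
[1]
  A via A→b S: +{b}
  A via A→d a: +{d}
  B via B→b a: +{b}
  S via S→B S d: +{b}
  S via S→c: +{c}
  S via S→d A: +{d}
  FIRST(S)={b,c,d}  FIRST(A)={b,d}  FIRST(B)={b}
[2] (stable)
  FIRST(S)={b,c,d}  FIRST(A)={b,d}  FIRST(B)={b}

FIRST(S) = ["b", "c", "d"]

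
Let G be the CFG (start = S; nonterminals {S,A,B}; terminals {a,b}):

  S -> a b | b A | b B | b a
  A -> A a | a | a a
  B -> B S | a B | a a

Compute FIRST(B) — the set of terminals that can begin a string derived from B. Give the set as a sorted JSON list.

Compute FIRST by fixpoint:
[1]
  A via A→a: +{a}
  B via B→a B: +{a}
  S via S→a b: +{a}
  S via S→b A: +{b}
  S: {a,b}  A: {a}  B: {a}
[2] done
  S: {a,b}  A: {a}  B: {a}

FIRST(B) = ["a"]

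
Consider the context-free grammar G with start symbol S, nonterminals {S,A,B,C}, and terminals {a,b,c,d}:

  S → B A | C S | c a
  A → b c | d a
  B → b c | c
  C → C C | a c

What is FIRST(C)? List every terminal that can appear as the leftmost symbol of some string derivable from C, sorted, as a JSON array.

Compute FIRST by fixpoint:
round 1:
  A via A→b c: +{b}
  A via A→d a: +{d}
  B via B→b c: +{b}
  B via B→c: +{c}
  C via C→a c: +{a}
  S via S→B A: +{b,c}
  S via S→C S: +{a}
  FIRST(S)={a,b,c}  FIRST(A)={b,d}  FIRST(B)={b,c}  FIRST(C)={a}
round 2: done
  FIRST(S)={a,b,c}  FIRST(A)={b,d}  FIRST(B)={b,c}  FIRST(C)={a}

FIRST(C) = ["a"]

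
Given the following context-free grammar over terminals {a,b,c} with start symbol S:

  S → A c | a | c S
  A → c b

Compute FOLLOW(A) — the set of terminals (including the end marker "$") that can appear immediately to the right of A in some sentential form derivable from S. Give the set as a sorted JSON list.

FIRST iteration:
pass 1:
  A via A→c b: +{c}
  S via S→A c: +{c}
  S via S→a: +{a}
  S: {a,c}  A: {c}
pass 2: done
  S: {a,c}  A: {c}

Compute FOLLOW by fixpoint:
seed FOLLOW(S) with $
round 1:
  S→A c: FOLLOW(A) ⊇ FIRST(c) = {c}; new: +{c}
  FOLLOW[S]={$}  FOLLOW[A]={c}
round 2: (no change)
  FOLLOW[S]={$}  FOLLOW[A]={c}

FOLLOW(A) = ["c"]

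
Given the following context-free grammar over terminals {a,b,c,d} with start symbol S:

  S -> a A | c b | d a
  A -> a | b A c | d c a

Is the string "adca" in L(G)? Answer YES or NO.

Convert to CNF:
  S -> T1 T0 | T2 T3 | T3 A
  A -> T0 X4 | T2 X5 | a
  T0 -> b
  T1 -> c
  T2 -> d
  T3 -> a
  X4 -> A T1
  X5 -> T1 T3

CYK fill:
  T[0,0] 'a' = {A,T3}  orig:{A}
  T[1,1] 'd' = {T2}  orig:{}
  T[2,2] 'c' = {T1}  orig:{}
  T[3,3] 'a' = {A,T3}  orig:{A}
  T[0,1] 'ad' = ∅
  T[1,2] 'dc' = ∅
  T[2,3] 'ca' = {X5}  orig:{}
  T[0,2] 'adc' = ∅
  T[1,3] 'dca' = {A}
  T[0,3] 'adca' = {S}

S ∈ T[0,3] ⇒ YES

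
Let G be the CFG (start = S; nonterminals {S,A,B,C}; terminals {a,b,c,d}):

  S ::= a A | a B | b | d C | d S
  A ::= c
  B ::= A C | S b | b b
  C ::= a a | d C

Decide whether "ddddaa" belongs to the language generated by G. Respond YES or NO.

Convert to CNF:
  S -> T1 A | T1 B | T2 C | T2 S | b
  A -> c
  B -> A C | S T0 | T0 T0
  C -> T1 T1 | T2 C
  T0 -> b
  T1 -> a
  T2 -> d

CYK table (by increasing span):
  T[0,0] 'd' = {T2}  orig:{}
  T[1,1] 'd' = {T2}  orig:{}
  T[2,2] 'd' = {T2}  orig:{}
  T[3,3] 'd' = {T2}  orig:{}
  T[4,4] 'a' = {T1}  orig:{}
  T[5,5] 'a' = {T1}  orig:{}
  T[0,1] 'dd' = ∅
  T[1,2] 'dd' = ∅
  T[2,3] 'dd' = ∅
  T[3,4] 'da' = ∅
  T[4,5] 'aa' = {C}
  T[0,2] 'ddd' = ∅
  T[1,3] 'ddd' = ∅
  T[2,4] 'dda' = ∅
  T[3,5] 'daa' = {C,S}
  T[0,3] 'dddd' = ∅
  T[1,4] 'ddda' = ∅
  T[2,5] 'ddaa' = {C,S}
  T[0,4] 'dddda' = ∅
  T[1,5] 'dddaa' = {C,S}
  T[0,5] 'ddddaa' = {C,S}

S ∈ T[0,5] ⇒ YES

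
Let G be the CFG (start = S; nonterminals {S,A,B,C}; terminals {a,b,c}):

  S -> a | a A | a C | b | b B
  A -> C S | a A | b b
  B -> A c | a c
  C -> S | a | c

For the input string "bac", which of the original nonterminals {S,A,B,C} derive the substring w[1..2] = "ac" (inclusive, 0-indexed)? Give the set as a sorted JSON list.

Convert to CNF:
  S -> T0 A | T0 C | T1 B | a | b
  A -> C S | T0 A | T1 T1
  B -> A T2 | T0 T2
  C -> T0 A | T0 C | T1 B | a | b | c
  T0 -> a
  T1 -> b
  T2 -> c

CYK fill — only the sub-triangle for w[1..2]:
  cell(1,1) a: {C,S,T0}  orig:{C,S}
  cell(2,2) c: {C,T2}  orig:{C}
  cell(1,2) ac: {B,C,S}

Original NTs in T[1,2] deriving "ac": ["B", "C", "S"]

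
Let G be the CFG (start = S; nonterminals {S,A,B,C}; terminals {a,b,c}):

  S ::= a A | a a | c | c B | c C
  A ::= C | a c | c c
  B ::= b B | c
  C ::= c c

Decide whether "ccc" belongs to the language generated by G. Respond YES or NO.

Convert to CNF:
  S -> T0 A | T0 T0 | T1 B | T1 C | c
  A -> T0 T1 | T1 T1
  B -> T2 B | c
  C -> T1 T1
  T0 -> a
  T1 -> c
  T2 -> b

Fill CYK table bottom-up:
  T[0,0] 'c' = {B,S,T1}  orig:{B,S}
  T[1,1] 'c' = {B,S,T1}  orig:{B,S}
  T[2,2] 'c' = {B,S,T1}  orig:{B,S}
  T[0,1] 'cc' = {A,C,S}
  T[1,2] 'cc' = {A,C,S}
  T[0,2] 'ccc' = {S}

S ∈ T[0,2] ⇒ YES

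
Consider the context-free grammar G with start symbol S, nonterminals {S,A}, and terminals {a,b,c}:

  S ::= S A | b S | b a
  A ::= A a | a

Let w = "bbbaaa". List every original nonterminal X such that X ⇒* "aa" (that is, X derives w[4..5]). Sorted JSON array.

CNF form of G:
  S -> S A | T1 S | T1 T0
  A -> A T0 | a
  T0 -> a
  T1 -> b

CYK table (by increasing span) — only the sub-triangle for w[4..5]:
  [4..4]={A,T0}  "a"  orig:{A}
  [5..5]={A,T0}  "a"  orig:{A}
  [4..5]={A}  "aa"

Original NTs in T[4,5] deriving "aa": ["A"]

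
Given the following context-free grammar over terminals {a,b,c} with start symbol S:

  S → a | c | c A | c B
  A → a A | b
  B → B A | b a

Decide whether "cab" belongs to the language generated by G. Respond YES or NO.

CNF form of G:
  S -> T2 A | T2 B | a | c
  A -> T0 A | b
  B -> B A | T1 T0
  T0 -> a
  T1 -> b
  T2 -> c

Fill CYK table bottom-up:
  [0..0]={S,T2}  "c"  orig:{S}
  [1..1]={S,T0}  "a"  orig:{S}
  [2..2]={A,T1}  "b"  orig:{A}
  [0..1]=∅  "ca"
  [1..2]={A}  "ab"
  [0..2]={S}  "cab"

S ∈ T[0,2] ⇒ YES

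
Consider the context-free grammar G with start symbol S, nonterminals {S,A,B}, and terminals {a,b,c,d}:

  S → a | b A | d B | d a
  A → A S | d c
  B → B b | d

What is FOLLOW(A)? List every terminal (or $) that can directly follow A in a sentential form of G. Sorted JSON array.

FIRST iteration:
pass 1:
  A via A→d c: +{d}
  B via B→d: +{d}
  S via S→a: +{a}
  S via S→b A: +{b}
  S via S→d B: +{d}
  FIRST[S]={a,b,d}  FIRST[A]={d}  FIRST[B]={d}
pass 2: — fixpoint
  FIRST[S]={a,b,d}  FIRST[A]={d}  FIRST[B]={d}

Compute FOLLOW by fixpoint:
initialize: $ ∈ FOLLOW(S)
iter 1:
  A→A S: FOLLOW(A) ⊇ FIRST(S) = {a,b,d}; new: +{a,b,d}
  A→A S: FOLLOW(S) ⊇ FOLLOW(A) ⊇ {a,b,d}; new: +{a,b,d}
  B→B b: FOLLOW(B) ⊇ FIRST(b) = {b}; new: +{b}
  S→b A: FOLLOW(A) ⊇ FOLLOW(S) ⊇ {$,a,b,d}; new: +{$}
  S→d B: FOLLOW(B) ⊇ FOLLOW(S) ⊇ {$,a,b,d}; new: +{$,a,d}
  FOLLOW[S]={$,a,b,d}  FOLLOW[A]={$,a,b,d}  FOLLOW[B]={$,a,b,d}
iter 2: (stable)
  FOLLOW[S]={$,a,b,d}  FOLLOW[A]={$,a,b,d}  FOLLOW[B]={$,a,b,d}

FOLLOW(A) = ["$", "a", "b", "d"]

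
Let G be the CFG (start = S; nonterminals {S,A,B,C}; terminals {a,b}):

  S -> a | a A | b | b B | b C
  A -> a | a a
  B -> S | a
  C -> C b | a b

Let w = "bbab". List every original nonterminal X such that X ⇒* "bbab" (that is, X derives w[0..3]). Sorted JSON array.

CNF form of G:
  S -> T0 A | T1 B | T1 C | a | b
  A -> T0 T0 | a
  B -> T0 A | T1 B | T1 C | a | b
  C -> C T1 | T0 T1
  T0 -> a
  T1 -> b

Fill CYK table bottom-up, restricted to cells inside w[0..3]:
  [0..0]={B,S,T1}  "b"  orig:{B,S}
  [1..1]={B,S,T1}  "b"  orig:{B,S}
  [2..2]={A,B,S,T0}  "a"  orig:{A,B,S}
  [3..3]={B,S,T1}  "b"  orig:{B,S}
  [0..1]={B,S}  "bb"
  [1..2]={B,S}  "ba"
  [2..3]={C}  "ab"
  [0..2]={B,S}  "bba"
  [1..3]={B,S}  "bab"
  [0..3]={B,S}  "bbab"

Original NTs in T[0,3] deriving "bbab": ["B", "S"]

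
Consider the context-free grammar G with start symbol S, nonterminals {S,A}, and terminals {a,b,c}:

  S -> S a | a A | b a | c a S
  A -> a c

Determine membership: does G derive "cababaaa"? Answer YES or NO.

Convert to CNF:
  S -> S T0 | T0 A | T1 X3 | T2 T0
  A -> T0 T1
  T0 -> a
  T1 -> c
  T2 -> b
  X3 -> T0 S

CYK fill:
  [0..0]={T1}  "c"  orig:{}
  [1..1]={T0}  "a"  orig:{}
  [2..2]={T2}  "b"  orig:{}
  [3..3]={T0}  "a"  orig:{}
  [4..4]={T2}  "b"  orig:{}
  [5..5]={T0}  "a"  orig:{}
  [6..6]={T0}  "a"  orig:{}
  [7..7]={T0}  "a"  orig:{}
  [0..1]=∅  "ca"
  [1..2]=∅  "ab"
  [2..3]={S}  "ba"
  [3..4]=∅  "ab"
  [4..5]={S}  "ba"
  [5..6]=∅  "aa"
  [6..7]=∅  "aa"
  [0..2]=∅  "cab"
  [1..3]={X3}  "aba"  orig:{}
  [2..4]=∅  "bab"
  [3..5]={X3}  "aba"  orig:{}
  [4..6]={S}  "baa"
  [5..7]=∅  "aaa"
  [0..3]={S}  "caba"
  [1..4]=∅  "abab"
  [2..5]=∅  "baba"
  [3..6]={X3}  "abaa"  orig:{}
  [4..7]={S}  "baaa"
  [0..4]=∅  "cabab"
  [1..5]=∅  "ababa"
  [2..6]=∅  "babaa"
  [3..7]={X3}  "abaaa"  orig:{}
  [0..5]=∅  "cababa"
  [1..6]=∅  "ababaa"
  [2..7]=∅  "babaaa"
  [0..6]=∅  "cababaa"
  [1..7]=∅  "ababaaa"
  [0..7]=∅  "cababaaa"

S ∉ T[0,7] ⇒ NO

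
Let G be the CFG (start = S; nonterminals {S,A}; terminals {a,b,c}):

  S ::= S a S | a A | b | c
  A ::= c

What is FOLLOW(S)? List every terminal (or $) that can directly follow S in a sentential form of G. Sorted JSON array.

Compute FIRST by fixpoint:
pass 1:
  A via A→c: +{c}
  S via S→a A: +{a}
  S via S→b: +{b}
  S via S→c: +{c}
  FIRST(S)={a,b,c}  FIRST(A)={c}
pass 2: (stable)
  FIRST(S)={a,b,c}  FIRST(A)={c}

Compute FOLLOW by fixpoint:
FOLLOW(S) := {$}
[1]
  S→S a S: FOLLOW(S) ⊇ FIRST(a) = {a}; new: +{a}
  S→a A: FOLLOW(A) ⊇ FOLLOW(S) ⊇ {$,a}; new: +{$,a}
  FOLLOW(S)={$,a}  FOLLOW(A)={$,a}
[2] (stable)
  FOLLOW(S)={$,a}  FOLLOW(A)={$,a}

FOLLOW(S) = ["$", "a"]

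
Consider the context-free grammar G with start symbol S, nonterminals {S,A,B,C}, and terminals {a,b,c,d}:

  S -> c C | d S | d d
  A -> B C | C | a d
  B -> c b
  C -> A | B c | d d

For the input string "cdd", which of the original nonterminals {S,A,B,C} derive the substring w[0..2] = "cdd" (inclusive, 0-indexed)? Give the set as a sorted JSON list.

Convert to CNF:
  S -> T0 C | T2 S | T2 T2
  A -> B C | B T0 | T1 T2 | T2 T2
  B -> T0 T3
  C -> B C | B T0 | T1 T2 | T2 T2
  T0 -> c
  T1 -> a
  T2 -> d
  T3 -> b

CYK table (by increasing span) — only the sub-triangle for w[0..2]:
  T[0,0] 'c' = {T0}  orig:{}
  T[1,1] 'd' = {T2}  orig:{}
  T[2,2] 'd' = {T2}  orig:{}
  T[0,1] 'cd' = ∅
  T[1,2] 'dd' = {A,C,S}
  T[0,2] 'cdd' = {S}

Original NTs in T[0,2] deriving "cdd": ["S"]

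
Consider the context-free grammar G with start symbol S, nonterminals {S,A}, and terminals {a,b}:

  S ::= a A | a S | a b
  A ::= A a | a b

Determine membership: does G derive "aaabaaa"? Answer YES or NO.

Convert to CNF:
  S -> T0 A | T0 S | T0 T1
  A -> A T0 | T0 T1
  T0 -> a
  T1 -> b

CYK fill:
  [0..0]={T0}  "a"  orig:{}
  [1..1]={T0}  "a"  orig:{}
  [2..2]={T0}  "a"  orig:{}
  [3..3]={T1}  "b"  orig:{}
  [4..4]={T0}  "a"  orig:{}
  [5..5]={T0}  "a"  orig:{}
  [6..6]={T0}  "a"  orig:{}
  [0..1]=∅  "aa"
  [1..2]=∅  "aa"
  [2..3]={A,S}  "ab"
  [3..4]=∅  "ba"
  [4..5]=∅  "aa"
  [5..6]=∅  "aa"
  [0..2]=∅  "aaa"
  [1..3]={S}  "aab"
  [2..4]={A}  "aba"
  [3..5]=∅  "baa"
  [4..6]=∅  "aaa"
  [0..3]={S}  "aaab"
  [1..4]={S}  "aaba"
  [2..5]={A}  "abaa"
  [3..6]=∅  "baaa"
  [0..4]={S}  "aaaba"
  [1..5]={S}  "aabaa"
  [2..6]={A}  "abaaa"
  [0..5]={S}  "aaabaa"
  [1..6]={S}  "aabaaa"
  [0..6]={S}  "aaabaaa"

S ∈ T[0,6] ⇒ YES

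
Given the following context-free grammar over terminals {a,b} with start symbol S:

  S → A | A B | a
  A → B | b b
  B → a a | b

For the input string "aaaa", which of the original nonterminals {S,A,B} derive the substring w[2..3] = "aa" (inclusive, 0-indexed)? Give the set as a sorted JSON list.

Convert to CNF:
  S -> A B | T0 T0 | T1 T1 | a | b
  A -> T0 T0 | T1 T1 | b
  B -> T0 T0 | b
  T0 -> a
  T1 -> b

CYK fill, restricted to cells inside w[2..3]:
  cell(2,2) a: {S,T0}  orig:{S}
  cell(3,3) a: {S,T0}  orig:{S}
  cell(2,3) aa: {A,B,S}

Original NTs in T[2,3] deriving "aa": ["A", "B", "S"]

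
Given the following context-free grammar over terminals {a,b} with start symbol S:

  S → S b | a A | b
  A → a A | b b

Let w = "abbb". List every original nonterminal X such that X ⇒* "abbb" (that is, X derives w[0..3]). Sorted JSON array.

Convert to CNF:
  S -> S T1 | T0 A | b
  A -> T0 A | T1 T1
  T0 -> a
  T1 -> b

CYK fill (cells [i..j] with 0 ≤ i ≤ j ≤ 3 only):
  T[0,0] 'a' = {T0}  orig:{}
  T[1,1] 'b' = {S,T1}  orig:{S}
  T[2,2] 'b' = {S,T1}  orig:{S}
  T[3,3] 'b' = {S,T1}  orig:{S}
  T[0,1] 'ab' = ∅
  T[1,2] 'bb' = {A,S}
  T[2,3] 'bb' = {A,S}
  T[0,2] 'abb' = {A,S}
  T[1,3] 'bbb' = {S}
  T[0,3] 'abbb' = {S}

Original NTs in T[0,3] deriving "abbb": ["S"]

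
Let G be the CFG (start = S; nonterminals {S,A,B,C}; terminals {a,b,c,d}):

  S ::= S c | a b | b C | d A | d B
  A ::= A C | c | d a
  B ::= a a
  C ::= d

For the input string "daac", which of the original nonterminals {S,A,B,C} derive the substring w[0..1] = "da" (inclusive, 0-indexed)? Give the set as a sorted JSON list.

Convert to CNF:
  S -> S T2 | T0 A | T0 B | T1 T3 | T3 C
  A -> A C | T0 T1 | c
  B -> T1 T1
  C -> d
  T0 -> d
  T1 -> a
  T2 -> c
  T3 -> b

CYK table (by increasing span), restricted to cells inside w[0..1]:
  T[0,0] 'd' = {C,T0}  orig:{C}
  T[1,1] 'a' = {T1}  orig:{}
  T[0,1] 'da' = {A}

Original NTs in T[0,1] deriving "da": ["A"]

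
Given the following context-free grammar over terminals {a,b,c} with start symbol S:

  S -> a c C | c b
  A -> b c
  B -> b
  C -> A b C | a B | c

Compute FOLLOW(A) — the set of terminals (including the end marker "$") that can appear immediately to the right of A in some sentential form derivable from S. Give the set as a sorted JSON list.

FIRST iteration:
pass 1:
  A via A→b c: +{b}
  B via B→b: +{b}
  C via C→A b C: +{b}
  C via C→a B: +{a}
  C via C→c: +{c}
  S via S→a c C: +{a}
  S via S→c b: +{c}
  FIRST[S]={a,c}  FIRST[A]={b}  FIRST[B]={b}  FIRST[C]={a,b,c}
pass 2: (stable)
  FIRST[S]={a,c}  FIRST[A]={b}  FIRST[B]={b}  FIRST[C]={a,b,c}

FOLLOW iteration:
FOLLOW(S) := {$}
[1]
  C→A b C: FOLLOW(A) ⊇ FIRST(b) = {b}; new: +{b}
  S→a c C: FOLLOW(C) ⊇ FOLLOW(S) ⊇ {$}; new: +{$}
  FOLLOW[S]={$}  FOLLOW[A]={b}  FOLLOW[B]={}  FOLLOW[C]={$}
[2]
  C→a B: FOLLOW(B) ⊇ FOLLOW(C) ⊇ {$}; new: +{$}
  FOLLOW[S]={$}  FOLLOW[A]={b}  FOLLOW[B]={$}  FOLLOW[C]={$}
[3] (no change)
  FOLLOW[S]={$}  FOLLOW[A]={b}  FOLLOW[B]={$}  FOLLOW[C]={$}

FOLLOW(A) = ["b"]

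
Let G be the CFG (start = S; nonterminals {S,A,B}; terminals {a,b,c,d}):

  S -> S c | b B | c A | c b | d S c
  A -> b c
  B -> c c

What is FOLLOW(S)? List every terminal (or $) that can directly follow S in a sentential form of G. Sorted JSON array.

FIRST sets, iterate to fixpoint:
[1]
  A via A→b c: +{b}
  B via B→c c: +{c}
  S via S→b B: +{b}
  S via S→c A: +{c}
  S via S→d S c: +{d}
  FIRST(S)={b,c,d}  FIRST(A)={b}  FIRST(B)={c}
[2] — fixpoint
  FIRST(S)={b,c,d}  FIRST(A)={b}  FIRST(B)={c}

FOLLOW sets:
initialize: $ ∈ FOLLOW(S)
[1]
  S→S c: FOLLOW(S) ⊇ FIRST(c) = {c}; new: +{c}
  S→b B: FOLLOW(B) ⊇ FOLLOW(S) ⊇ {$,c}; new: +{$,c}
  S→c A: FOLLOW(A) ⊇ FOLLOW(S) ⊇ {$,c}; new: +{$,c}
  S: {$,c}  A: {$,c}  B: {$,c}
[2] — fixpoint
  S: {$,c}  A: {$,c}  B: {$,c}

FOLLOW(S) = ["$", "c"]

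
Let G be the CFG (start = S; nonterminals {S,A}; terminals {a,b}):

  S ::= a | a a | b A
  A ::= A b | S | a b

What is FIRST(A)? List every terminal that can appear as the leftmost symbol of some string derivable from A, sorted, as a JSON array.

FIRST sets, iterate to fixpoint:
pass 1:
  A via A→a b: +{a}
  S via S→a: +{a}
  S via S→b A: +{b}
  FIRST[S]={a,b}  FIRST[A]={a}
pass 2:
  A via A→S: +{b}
  FIRST[S]={a,b}  FIRST[A]={a,b}
pass 3: done
  FIRST[S]={a,b}  FIRST[A]={a,b}

FIRST(A) = ["a", "b"]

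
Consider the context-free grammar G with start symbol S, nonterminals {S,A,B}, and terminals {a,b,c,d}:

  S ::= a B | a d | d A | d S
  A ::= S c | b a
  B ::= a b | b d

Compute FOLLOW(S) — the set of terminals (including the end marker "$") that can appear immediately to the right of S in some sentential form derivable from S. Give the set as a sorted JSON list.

Compute FIRST by fixpoint:
iter 1:
  A via A→b a: +{b}
  B via B→a b: +{a}
  B via B→b d: +{b}
  S via S→a B: +{a}
  S via S→d A: +{d}
  FIRST(S)={a,d}  FIRST(A)={b}  FIRST(B)={a,b}
iter 2:
  A via A→S c: +{a,d}
  FIRST(S)={a,d}  FIRST(A)={a,b,d}  FIRST(B)={a,b}
iter 3: (stable)
  FIRST(S)={a,d}  FIRST(A)={a,b,d}  FIRST(B)={a,b}

FOLLOW sets:
initialize: $ ∈ FOLLOW(S)
round 1:
  A→S c: FOLLOW(S) ⊇ FIRST(c) = {c}; new: +{c}
  S→a B: FOLLOW(B) ⊇ FOLLOW(S) ⊇ {$,c}; new: +{$,c}
  S→d A: FOLLOW(A) ⊇ FOLLOW(S) ⊇ {$,c}; new: +{$,c}
  FOLLOW[S]={$,c}  FOLLOW[A]={$,c}  FOLLOW[B]={$,c}
round 2: — fixpoint
  FOLLOW[S]={$,c}  FOLLOW[A]={$,c}  FOLLOW[B]={$,c}

FOLLOW(S) = ["$", "c"]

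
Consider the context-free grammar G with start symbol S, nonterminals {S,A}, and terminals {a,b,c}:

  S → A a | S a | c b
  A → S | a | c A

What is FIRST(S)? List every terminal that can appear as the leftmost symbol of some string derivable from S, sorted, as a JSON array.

Compute FIRST by fixpoint:
pass 1:
  A via A→a: +{a}
  A via A→c A: +{c}
  S via S→A a: +{a,c}
  FIRST[S]={a,c}  FIRST[A]={a,c}
pass 2: done
  FIRST[S]={a,c}  FIRST[A]={a,c}

FIRST(S) = ["a", "c"]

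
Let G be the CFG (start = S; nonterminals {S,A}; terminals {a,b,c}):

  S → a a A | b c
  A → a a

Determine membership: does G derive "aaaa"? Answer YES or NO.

Convert to CNF:
  S -> T0 X3 | T1 T2
  A -> T0 T0
  T0 -> a
  T1 -> b
  T2 -> c
  X3 -> T0 A

CYK fill:
  cell(0,0) a: {T0}  orig:{}
  cell(1,1) a: {T0}  orig:{}
  cell(2,2) a: {T0}  orig:{}
  cell(3,3) a: {T0}  orig:{}
  cell(0,1) aa: {A}
  cell(1,2) aa: {A}
  cell(2,3) aa: {A}
  cell(0,2) aaa: {X3}  orig:{}
  cell(1,3) aaa: {X3}  orig:{}
  cell(0,3) aaaa: {S}

S ∈ T[0,3] ⇒ YES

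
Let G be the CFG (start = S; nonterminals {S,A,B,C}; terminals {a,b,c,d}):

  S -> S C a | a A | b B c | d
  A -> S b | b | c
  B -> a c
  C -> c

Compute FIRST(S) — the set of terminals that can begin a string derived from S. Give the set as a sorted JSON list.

Compute FIRST by fixpoint:
[1]
  A via A→b: +{b}
  A via A→c: +{c}
  B via B→a c: +{a}
  C via C→c: +{c}
  S via S→a A: +{a}
  S via S→b B c: +{b}
  S via S→d: +{d}
  FIRST[S]={a,b,d}  FIRST[A]={b,c}  FIRST[B]={a}  FIRST[C]={c}
[2]
  A via A→S b: +{a,d}
  FIRST[S]={a,b,d}  FIRST[A]={a,b,c,d}  FIRST[B]={a}  FIRST[C]={c}
[3] (no change)
  FIRST[S]={a,b,d}  FIRST[A]={a,b,c,d}  FIRST[B]={a}  FIRST[C]={c}

FIRST(S) = ["a", "b", "d"]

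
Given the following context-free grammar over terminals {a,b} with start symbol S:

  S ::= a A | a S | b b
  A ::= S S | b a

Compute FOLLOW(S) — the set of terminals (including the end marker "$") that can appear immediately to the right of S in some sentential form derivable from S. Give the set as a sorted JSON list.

Compute FIRST by fixpoint:
round 1:
  A via A→b a: +{b}
  S via S→a A: +{a}
  S via S→b b: +{b}
  FIRST[S]={a,b}  FIRST[A]={b}
round 2:
  A via A→S S: +{a}
  FIRST[S]={a,b}  FIRST[A]={a,b}
round 3: — fixpoint
  FIRST[S]={a,b}  FIRST[A]={a,b}

FOLLOW iteration:
seed FOLLOW(S) with $
iter 1:
  A→S S: FOLLOW(S) ⊇ FIRST(S) = {a,b}; new: +{a,b}
  S→a A: FOLLOW(A) ⊇ FOLLOW(S) ⊇ {$,a,b}; new: +{$,a,b}
  S: {$,a,b}  A: {$,a,b}
iter 2: — fixpoint
  S: {$,a,b}  A: {$,a,b}

FOLLOW(S) = ["$", "a", "b"]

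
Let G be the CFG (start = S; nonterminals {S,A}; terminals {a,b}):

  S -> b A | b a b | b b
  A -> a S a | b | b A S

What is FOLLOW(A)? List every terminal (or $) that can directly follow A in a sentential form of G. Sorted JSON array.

FIRST sets, iterate to fixpoint:
pass 1:
  A via A→a S a: +{a}
  A via A→b: +{b}
  S via S→b A: +{b}
  FIRST(S)={b}  FIRST(A)={a,b}
pass 2: (stable)
  FIRST(S)={b}  FIRST(A)={a,b}

Compute FOLLOW by fixpoint:
initialize: $ ∈ FOLLOW(S)
iter 1:
  A→a S a: FOLLOW(S) ⊇ FIRST(a) = {a}; new: +{a}
  A→b A S: FOLLOW(A) ⊇ FIRST(S) = {b}; new: +{b}
  A→b A S: FOLLOW(S) ⊇ FOLLOW(A) ⊇ {b}; new: +{b}
  S→b A: FOLLOW(A) ⊇ FOLLOW(S) ⊇ {$,a,b}; new: +{$,a}
  FOLLOW[S]={$,a,b}  FOLLOW[A]={$,a,b}
iter 2: done
  FOLLOW[S]={$,a,b}  FOLLOW[A]={$,a,b}

FOLLOW(A) = ["$", "a", "b"]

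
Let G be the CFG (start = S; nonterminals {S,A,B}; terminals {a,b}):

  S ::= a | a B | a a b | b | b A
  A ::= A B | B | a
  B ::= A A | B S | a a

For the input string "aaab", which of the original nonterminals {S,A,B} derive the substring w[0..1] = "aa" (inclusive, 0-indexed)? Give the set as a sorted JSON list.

Convert to CNF:
  S -> T0 B | T0 X2 | T1 A | a | b
  A -> A A | A B | B S | T0 T0 | a
  B -> A A | B S | T0 T0
  T0 -> a
  T1 -> b
  X2 -> T0 T1

Fill CYK table bottom-up (cells [i..j] with 0 ≤ i ≤ j ≤ 1 only):
  T[0,0] 'a' = {A,S,T0}  orig:{A,S}
  T[1,1] 'a' = {A,S,T0}  orig:{A,S}
  T[0,1] 'aa' = {A,B}

Original NTs in T[0,1] deriving "aa": ["A", "B"]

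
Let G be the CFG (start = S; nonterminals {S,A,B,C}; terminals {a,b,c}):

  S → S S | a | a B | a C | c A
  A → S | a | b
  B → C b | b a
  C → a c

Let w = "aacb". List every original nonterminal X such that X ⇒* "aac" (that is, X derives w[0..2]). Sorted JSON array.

Convert to CNF:
  S -> S S | T0 B | T0 C | T1 A | a
  A -> S S | T0 B | T0 C | T1 A | a | b
  B -> C T2 | T2 T0
  C -> T0 T1
  T0 -> a
  T1 -> c
  T2 -> b

CYK fill (cells [i..j] with 0 ≤ i ≤ j ≤ 2 only):
  cell(0,0) a: {A,S,T0}  orig:{A,S}
  cell(1,1) a: {A,S,T0}  orig:{A,S}
  cell(2,2) c: {T1}  orig:{}
  cell(0,1) aa: {A,S}
  cell(1,2) ac: {C}
  cell(0,2) aac: {A,S}

Original NTs in T[0,2] deriving "aac": ["A", "S"]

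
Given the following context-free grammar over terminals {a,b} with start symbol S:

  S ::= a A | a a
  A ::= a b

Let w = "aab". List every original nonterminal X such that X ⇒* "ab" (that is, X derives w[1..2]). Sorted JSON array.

CNF form of G:
  S -> T0 A | T0 T0
  A -> T0 T1
  T0 -> a
  T1 -> b

Fill CYK table bottom-up, restricted to cells inside w[1..2]:
  T[1,1] 'a' = {T0}  orig:{}
  T[2,2] 'b' = {T1}  orig:{}
  T[1,2] 'ab' = {A}

Original NTs in T[1,2] deriving "ab": ["A"]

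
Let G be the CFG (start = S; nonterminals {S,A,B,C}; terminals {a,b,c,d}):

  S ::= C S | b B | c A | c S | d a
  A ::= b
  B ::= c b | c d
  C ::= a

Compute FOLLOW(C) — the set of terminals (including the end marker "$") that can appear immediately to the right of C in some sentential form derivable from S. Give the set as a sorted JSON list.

FIRST sets, iterate to fixpoint:
pass 1:
  A via A→b: +{b}
  B via B→c b: +{c}
  C via C→a: +{a}
  S via S→C S: +{a}
  S via S→b B: +{b}
  S via S→c A: +{c}
  S via S→d a: +{d}
  S: {a,b,c,d}  A: {b}  B: {c}  C: {a}
pass 2: — fixpoint
  S: {a,b,c,d}  A: {b}  B: {c}  C: {a}

Compute FOLLOW by fixpoint:
FOLLOW(S) := {$}
pass 1:
  S→C S: FOLLOW(C) ⊇ FIRST(S) = {a,b,c,d}; new: +{a,b,c,d}
  S→b B: FOLLOW(B) ⊇ FOLLOW(S) ⊇ {$}; new: +{$}
  S→c A: FOLLOW(A) ⊇ FOLLOW(S) ⊇ {$}; new: +{$}
  S: {$}  A: {$}  B: {$}  C: {a,b,c,d}
pass 2: (stable)
  S: {$}  A: {$}  B: {$}  C: {a,b,c,d}

FOLLOW(C) = ["a", "b", "c", "d"]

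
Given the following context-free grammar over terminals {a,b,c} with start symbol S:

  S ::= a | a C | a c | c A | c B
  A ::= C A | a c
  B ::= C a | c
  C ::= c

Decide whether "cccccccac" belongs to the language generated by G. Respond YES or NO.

CNF form of G:
  S -> T0 C | T0 T1 | T1 A | T1 B | a
  A -> C A | T0 T1
  B -> C T0 | c
  C -> c
  T0 -> a
  T1 -> c

Fill CYK table bottom-up:
  [0..0]={B,C,T1}  "c"  orig:{B,C}
  [1..1]={B,C,T1}  "c"  orig:{B,C}
  [2..2]={B,C,T1}  "c"  orig:{B,C}
  [3..3]={B,C,T1}  "c"  orig:{B,C}
  [4..4]={B,C,T1}  "c"  orig:{B,C}
  [5..5]={B,C,T1}  "c"  orig:{B,C}
  [6..6]={B,C,T1}  "c"  orig:{B,C}
  [7..7]={S,T0}  "a"  orig:{S}
  [8..8]={B,C,T1}  "c"  orig:{B,C}
  [0..1]={S}  "cc"
  [1..2]={S}  "cc"
  [2..3]={S}  "cc"
  [3..4]={S}  "cc"
  [4..5]={S}  "cc"
  [5..6]={S}  "cc"
  [6..7]={B}  "ca"
  [7..8]={A,S}  "ac"
  [0..2]=∅  "ccc"
  [1..3]=∅  "ccc"
  [2..4]=∅  "ccc"
  [3..5]=∅  "ccc"
  [4..6]=∅  "ccc"
  [5..7]={S}  "cca"
  [6..8]={A,S}  "cac"
  [0..3]=∅  "cccc"
  [1..4]=∅  "cccc"
  [2..5]=∅  "cccc"
  [3..6]=∅  "cccc"
  [4..7]=∅  "ccca"
  [5..8]={A,S}  "ccac"
  [0..4]=∅  "ccccc"
  [1..5]=∅  "ccccc"
  [2..6]=∅  "ccccc"
  [3..7]=∅  "cccca"
  [4..8]={A,S}  "cccac"
  [0..5]=∅  "cccccc"
  [1..6]=∅  "cccccc"
  [2..7]=∅  "ccccca"
  [3..8]={A,S}  "ccccac"
  [0..6]=∅  "ccccccc"
  [1..7]=∅  "cccccca"
  [2..8]={A,S}  "cccccac"
  [0..7]=∅  "ccccccca"
  [1..8]={A,S}  "ccccccac"
  [0..8]={A,S}  "cccccccac"

S ∈ T[0,8] ⇒ YES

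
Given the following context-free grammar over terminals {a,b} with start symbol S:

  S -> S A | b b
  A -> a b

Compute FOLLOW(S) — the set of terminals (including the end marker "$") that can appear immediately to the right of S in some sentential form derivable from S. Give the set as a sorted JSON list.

FIRST sets, iterate to fixpoint:
pass 1:
  A via A→a b: +{a}
  S via S→b b: +{b}
  FIRST[S]={b}  FIRST[A]={a}
pass 2: — fixpoint
  FIRST[S]={b}  FIRST[A]={a}

Compute FOLLOW by fixpoint:
seed FOLLOW(S) with $
round 1:
  S→S A: FOLLOW(S) ⊇ FIRST(A) = {a}; new: +{a}
  S→S A: FOLLOW(A) ⊇ FOLLOW(S) ⊇ {$,a}; new: +{$,a}
  FOLLOW(S)={$,a}  FOLLOW(A)={$,a}
round 2: (stable)
  FOLLOW(S)={$,a}  FOLLOW(A)={$,a}

FOLLOW(S) = ["$", "a"]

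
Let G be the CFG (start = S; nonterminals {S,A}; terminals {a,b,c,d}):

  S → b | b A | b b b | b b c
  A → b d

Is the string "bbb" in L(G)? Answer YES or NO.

CNF form of G:
  S -> T0 A | T0 X3 | T0 X4 | b
  A -> T0 T1
  T0 -> b
  T1 -> d
  T2 -> c
  X3 -> T0 T0
  X4 -> T0 T2

CYK table (by increasing span):
  cell(0,0) b: {S,T0}  orig:{S}
  cell(1,1) b: {S,T0}  orig:{S}
  cell(2,2) b: {S,T0}  orig:{S}
  cell(0,1) bb: {X3}  orig:{}
  cell(1,2) bb: {X3}  orig:{}
  cell(0,2) bbb: {S}

S ∈ T[0,2] ⇒ YES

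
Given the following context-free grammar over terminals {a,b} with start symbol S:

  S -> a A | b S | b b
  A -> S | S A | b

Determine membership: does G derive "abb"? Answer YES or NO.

CNF form of G:
  S -> T0 A | T1 S | T1 T1
  A -> S A | T0 A | T1 S | T1 T1 | b
  T0 -> a
  T1 -> b

CYK table (by increasing span):
  cell(0,0) a: {T0}  orig:{}
  cell(1,1) b: {A,T1}  orig:{A}
  cell(2,2) b: {A,T1}  orig:{A}
  cell(0,1) ab: {A,S}
  cell(1,2) bb: {A,S}
  cell(0,2) abb: {A,S}

S ∈ T[0,2] ⇒ YES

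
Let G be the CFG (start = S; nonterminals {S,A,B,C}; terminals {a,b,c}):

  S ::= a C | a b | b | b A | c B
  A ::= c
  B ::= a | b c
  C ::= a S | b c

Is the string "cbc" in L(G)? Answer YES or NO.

CNF form of G:
  S -> T0 A | T1 B | T2 C | T2 T0 | b
  A -> c
  B -> T0 T1 | a
  C -> T0 T1 | T2 S
  T0 -> b
  T1 -> c
  T2 -> a

Fill CYK table bottom-up:
  cell(0,0) c: {A,T1}  orig:{A}
  cell(1,1) b: {S,T0}  orig:{S}
  cell(2,2) c: {A,T1}  orig:{A}
  cell(0,1) cb: ∅
  cell(1,2) bc: {B,C,S}
  cell(0,2) cbc: {S}

S ∈ T[0,2] ⇒ YES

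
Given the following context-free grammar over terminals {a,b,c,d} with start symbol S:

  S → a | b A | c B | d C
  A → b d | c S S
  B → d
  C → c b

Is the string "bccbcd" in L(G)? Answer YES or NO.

Convert to CNF:
  S -> T0 A | T1 C | T2 B | a
  A -> T0 T1 | T2 X3
  B -> d
  C -> T2 T0
  T0 -> b
  T1 -> d
  T2 -> c
  X3 -> S S

CYK fill:
  cell(0,0) b: {T0}  orig:{}
  cell(1,1) c: {T2}  orig:{}
  cell(2,2) c: {T2}  orig:{}
  cell(3,3) b: {T0}  orig:{}
  cell(4,4) c: {T2}  orig:{}
  cell(5,5) d: {B,T1}  orig:{B}
  cell(0,1) bc: ∅
  cell(1,2) cc: ∅
  cell(2,3) cb: {C}
  cell(3,4) bc: ∅
  cell(4,5) cd: {S}
  cell(0,2) bcc: ∅
  cell(1,3) ccb: ∅
  cell(2,4) cbc: ∅
  cell(3,5) bcd: ∅
  cell(0,3) bccb: ∅
  cell(1,4) ccbc: ∅
  cell(2,5) cbcd: ∅
  cell(0,4) bccbc: ∅
  cell(1,5) ccbcd: ∅
  cell(0,5) bccbcd: ∅

S ∉ T[0,5] ⇒ NO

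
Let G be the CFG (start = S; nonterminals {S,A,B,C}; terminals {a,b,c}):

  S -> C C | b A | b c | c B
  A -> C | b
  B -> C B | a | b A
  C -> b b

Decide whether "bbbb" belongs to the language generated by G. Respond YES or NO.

Convert to CNF:
  S -> C C | T0 A | T0 T1 | T1 B
  A -> T0 T0 | b
  B -> C B | T0 A | a
  C -> T0 T0
  T0 -> b
  T1 -> c

CYK table (by increasing span):
  cell(0,0) b: {A,T0}  orig:{A}
  cell(1,1) b: {A,T0}  orig:{A}
  cell(2,2) b: {A,T0}  orig:{A}
  cell(3,3) b: {A,T0}  orig:{A}
  cell(0,1) bb: {A,B,C,S}
  cell(1,2) bb: {A,B,C,S}
  cell(2,3) bb: {A,B,C,S}
  cell(0,2) bbb: {B,S}
  cell(1,3) bbb: {B,S}
  cell(0,3) bbbb: {B,S}

S ∈ T[0,3] ⇒ YES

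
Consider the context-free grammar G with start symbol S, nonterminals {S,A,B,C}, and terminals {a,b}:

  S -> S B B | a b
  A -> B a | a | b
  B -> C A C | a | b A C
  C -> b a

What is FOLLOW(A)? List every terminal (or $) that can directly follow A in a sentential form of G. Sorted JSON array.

FIRST sets, iterate to fixpoint:
pass 1:
  A via A→a: +{a}
  A via A→b: +{b}
  B via B→a: +{a}
  B via B→b A C: +{b}
  C via C→b a: +{b}
  S via S→a b: +{a}
  FIRST(S)={a}  FIRST(A)={a,b}  FIRST(B)={a,b}  FIRST(C)={b}
pass 2: — fixpoint
  FIRST(S)={a}  FIRST(A)={a,b}  FIRST(B)={a,b}  FIRST(C)={b}

FOLLOW iteration:
initialize: $ ∈ FOLLOW(S)
iter 1:
  A→B a: FOLLOW(B) ⊇ FIRST(a) = {a}; new: +{a}
  B→C A C: FOLLOW(C) ⊇ FIRST(A) = {a,b}; new: +{a,b}
  B→C A C: FOLLOW(A) ⊇ FIRST(C) = {b}; new: +{b}
  S→S B B: FOLLOW(S) ⊇ FIRST(B) = {a,b}; new: +{a,b}
  S→S B B: FOLLOW(B) ⊇ FIRST(B) = {a,b}; new: +{b}
  S→S B B: FOLLOW(B) ⊇ FOLLOW(S) ⊇ {$,a,b}; new: +{$}
  FOLLOW(S)={$,a,b}  FOLLOW(A)={b}  FOLLOW(B)={$,a,b}  FOLLOW(C)={a,b}
iter 2:
  B→C A C: FOLLOW(C) ⊇ FOLLOW(B) ⊇ {$,a,b}; new: +{$}
  FOLLOW(S)={$,a,b}  FOLLOW(A)={b}  FOLLOW(B)={$,a,b}  FOLLOW(C)={$,a,b}
iter 3: done
  FOLLOW(S)={$,a,b}  FOLLOW(A)={b}  FOLLOW(B)={$,a,b}  FOLLOW(C)={$,a,b}

FOLLOW(A) = ["b"]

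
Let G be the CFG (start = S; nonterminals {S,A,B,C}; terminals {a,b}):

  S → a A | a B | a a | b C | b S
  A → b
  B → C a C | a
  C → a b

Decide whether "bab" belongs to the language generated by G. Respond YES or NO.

CNF form of G:
  S -> T0 A | T0 B | T0 T0 | T1 C | T1 S
  A -> b
  B -> C X2 | a
  C -> T0 T1
  T0 -> a
  T1 -> b
  X2 -> T0 C

CYK table (by increasing span):
  cell(0,0) b: {A,T1}  orig:{A}
  cell(1,1) a: {B,T0}  orig:{B}
  cell(2,2) b: {A,T1}  orig:{A}
  cell(0,1) ba: ∅
  cell(1,2) ab: {C,S}
  cell(0,2) bab: {S}

S ∈ T[0,2] ⇒ YES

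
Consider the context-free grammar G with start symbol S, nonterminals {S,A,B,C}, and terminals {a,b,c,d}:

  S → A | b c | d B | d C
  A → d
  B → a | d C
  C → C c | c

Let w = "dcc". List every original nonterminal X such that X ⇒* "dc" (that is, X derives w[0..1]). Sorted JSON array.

Convert to CNF:
  S -> T0 B | T0 C | T2 T1 | d
  A -> d
  B -> T0 C | a
  C -> C T1 | c
  T0 -> d
  T1 -> c
  T2 -> b

CYK table (by increasing span) — only the sub-triangle for w[0..1]:
  cell(0,0) d: {A,S,T0}  orig:{A,S}
  cell(1,1) c: {C,T1}  orig:{C}
  cell(0,1) dc: {B,S}

Original NTs in T[0,1] deriving "dc": ["B", "S"]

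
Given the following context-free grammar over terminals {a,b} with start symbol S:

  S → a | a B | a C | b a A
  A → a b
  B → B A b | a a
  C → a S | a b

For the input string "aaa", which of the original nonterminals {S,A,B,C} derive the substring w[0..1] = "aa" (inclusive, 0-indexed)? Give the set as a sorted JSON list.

CNF form of G:
  S -> T0 B | T0 C | T1 X3 | a
  A -> T0 T1
  B -> B X2 | T0 T0
  C -> T0 S | T0 T1
  T0 -> a
  T1 -> b
  X2 -> A T1
  X3 -> T0 A

CYK fill (cells [i..j] with 0 ≤ i ≤ j ≤ 1 only):
  cell(0,0) a: {S,T0}  orig:{S}
  cell(1,1) a: {S,T0}  orig:{S}
  cell(0,1) aa: {B,C}

Original NTs in T[0,1] deriving "aa": ["B", "C"]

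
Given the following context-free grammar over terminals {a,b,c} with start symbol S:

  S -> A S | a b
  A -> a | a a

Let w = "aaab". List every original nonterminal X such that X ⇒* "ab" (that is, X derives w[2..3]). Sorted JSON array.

Convert to CNF:
  S -> A S | T0 T1
  A -> T0 T0 | a
  T0 -> a
  T1 -> b

Fill CYK table bottom-up (cells [i..j] with 2 ≤ i ≤ j ≤ 3 only):
  [2..2]={A,T0}  "a"  orig:{A}
  [3..3]={T1}  "b"  orig:{}
  [2..3]={S}  "ab"

Original NTs in T[2,3] deriving "ab": ["S"]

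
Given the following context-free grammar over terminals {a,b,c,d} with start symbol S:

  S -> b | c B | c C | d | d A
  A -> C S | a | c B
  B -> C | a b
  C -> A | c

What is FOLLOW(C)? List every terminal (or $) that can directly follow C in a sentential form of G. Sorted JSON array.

FIRST sets, iterate to fixpoint:
[1]
  A via A→a: +{a}
  A via A→c B: +{c}
  B via B→a b: +{a}
  C via C→A: +{a,c}
  S via S→b: +{b}
  S via S→c B: +{c}
  S via S→d: +{d}
  FIRST(S)={b,c,d}  FIRST(A)={a,c}  FIRST(B)={a}  FIRST(C)={a,c}
[2]
  B via B→C: +{c}
  FIRST(S)={b,c,d}  FIRST(A)={a,c}  FIRST(B)={a,c}  FIRST(C)={a,c}
[3] — fixpoint
  FIRST(S)={b,c,d}  FIRST(A)={a,c}  FIRST(B)={a,c}  FIRST(C)={a,c}

Compute FOLLOW by fixpoint:
initialize: $ ∈ FOLLOW(S)
[1]
  A→C S: FOLLOW(C) ⊇ FIRST(S) = {b,c,d}; new: +{b,c,d}
  C→A: FOLLOW(A) ⊇ FOLLOW(C) ⊇ {b,c,d}; new: +{b,c,d}
  S→c B: FOLLOW(B) ⊇ FOLLOW(S) ⊇ {$}; new: +{$}
  S→c C: FOLLOW(C) ⊇ FOLLOW(S) ⊇ {$}; new: +{$}
  S→d A: FOLLOW(A) ⊇ FOLLOW(S) ⊇ {$}; new: +{$}
  FOLLOW[S]={$}  FOLLOW[A]={$,b,c,d}  FOLLOW[B]={$}  FOLLOW[C]={$,b,c,d}
[2]
  A→C S: FOLLOW(S) ⊇ FOLLOW(A) ⊇ {$,b,c,d}; new: +{b,c,d}
  A→c B: FOLLOW(B) ⊇ FOLLOW(A) ⊇ {$,b,c,d}; new: +{b,c,d}
  FOLLOW[S]={$,b,c,d}  FOLLOW[A]={$,b,c,d}  FOLLOW[B]={$,b,c,d}  FOLLOW[C]={$,b,c,d}
[3] (no change)
  FOLLOW[S]={$,b,c,d}  FOLLOW[A]={$,b,c,d}  FOLLOW[B]={$,b,c,d}  FOLLOW[C]={$,b,c,d}

FOLLOW(C) = ["$", "b", "c", "d"]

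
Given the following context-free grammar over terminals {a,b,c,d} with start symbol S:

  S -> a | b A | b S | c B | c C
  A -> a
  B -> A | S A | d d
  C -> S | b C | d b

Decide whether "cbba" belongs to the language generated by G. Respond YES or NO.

Convert to CNF:
  S -> T1 A | T1 S | T2 B | T2 C | a
  A -> a
  B -> S A | T0 T0 | a
  C -> T0 T1 | T1 A | T1 C | T1 S | T2 B | T2 C | a
  T0 -> d
  T1 -> b
  T2 -> c

CYK fill:
  cell(0,0) c: {T2}  orig:{}
  cell(1,1) b: {T1}  orig:{}
  cell(2,2) b: {T1}  orig:{}
  cell(3,3) a: {A,B,C,S}
  cell(0,1) cb: ∅
  cell(1,2) bb: ∅
  cell(2,3) ba: {C,S}
  cell(0,2) cbb: ∅
  cell(1,3) bba: {C,S}
  cell(0,3) cbba: {C,S}

S ∈ T[0,3] ⇒ YES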